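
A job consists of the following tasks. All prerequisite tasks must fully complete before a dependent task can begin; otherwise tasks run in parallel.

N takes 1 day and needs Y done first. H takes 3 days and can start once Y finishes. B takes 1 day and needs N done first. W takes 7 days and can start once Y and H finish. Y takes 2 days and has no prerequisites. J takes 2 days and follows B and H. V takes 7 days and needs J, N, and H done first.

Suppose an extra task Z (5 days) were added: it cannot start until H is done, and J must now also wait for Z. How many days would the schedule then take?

Originally the schedule takes 14 days.
With Z inserted, J now waits for max(B, H, Z).
New critical path: Y→H→Z→J→V = 2+3+5+2+7 = 19 ⇒ 19 days.

19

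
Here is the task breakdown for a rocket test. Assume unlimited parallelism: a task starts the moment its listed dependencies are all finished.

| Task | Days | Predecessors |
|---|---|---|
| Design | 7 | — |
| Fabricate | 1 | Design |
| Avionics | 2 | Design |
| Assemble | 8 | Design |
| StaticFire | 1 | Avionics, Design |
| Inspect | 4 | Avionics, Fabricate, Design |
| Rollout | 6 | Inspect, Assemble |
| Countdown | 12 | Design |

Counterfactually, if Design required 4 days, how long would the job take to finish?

18

Critical path before the change: Design→Assemble→Rollout = 7+8+6 = 21 giving 21 days.
Design lies on that path, so at 4 days the path becomes 18 days.
The critical path is still Design→Assemble→Rollout; finish is now 18 days.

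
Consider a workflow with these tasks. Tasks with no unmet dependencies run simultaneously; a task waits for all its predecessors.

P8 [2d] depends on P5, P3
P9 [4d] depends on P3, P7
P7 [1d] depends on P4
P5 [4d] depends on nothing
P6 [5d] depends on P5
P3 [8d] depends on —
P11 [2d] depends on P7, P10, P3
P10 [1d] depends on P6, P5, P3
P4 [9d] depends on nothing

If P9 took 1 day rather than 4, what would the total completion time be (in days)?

12

As given, the longest chain is P4→P7→P9 = 9+1+4 = 14, so the finish is 14 days.
Since P9 is critical, the -3 change carries straight to that chain (now 11 days).
Now P4→P7→P11 = 9+1+2 = 12 is longest, so the finish becomes 12 days.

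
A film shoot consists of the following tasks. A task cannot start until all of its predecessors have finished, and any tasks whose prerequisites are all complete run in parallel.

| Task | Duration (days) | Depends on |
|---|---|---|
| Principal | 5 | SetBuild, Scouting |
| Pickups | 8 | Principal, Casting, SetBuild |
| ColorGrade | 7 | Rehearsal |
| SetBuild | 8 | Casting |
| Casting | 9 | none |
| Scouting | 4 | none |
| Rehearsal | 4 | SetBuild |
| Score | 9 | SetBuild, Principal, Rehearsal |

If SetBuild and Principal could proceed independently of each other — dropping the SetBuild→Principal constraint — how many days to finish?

Original critical path: Casting→SetBuild→Principal→Score = 9+8+5+9 = 31 ⇒ 31 days.
Without SetBuild→Principal, Principal's earliest start moves from 17 to 4.
New critical path: Casting→SetBuild→Rehearsal→Score = 9+8+4+9 = 30 ⇒ 30 days.

30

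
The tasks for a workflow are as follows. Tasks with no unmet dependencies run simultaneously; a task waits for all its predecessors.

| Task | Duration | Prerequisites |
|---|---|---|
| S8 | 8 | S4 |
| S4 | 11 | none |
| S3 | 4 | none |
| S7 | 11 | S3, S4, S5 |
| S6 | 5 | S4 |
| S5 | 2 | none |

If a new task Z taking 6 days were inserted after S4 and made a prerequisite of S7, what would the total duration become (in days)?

28

Originally the workflow takes 22 days.
With Z inserted, S7 now waits for max(S3, S4, S5, Z).
New critical path: S4→Z→S7 = 11+6+11 = 28 ⇒ 28 days.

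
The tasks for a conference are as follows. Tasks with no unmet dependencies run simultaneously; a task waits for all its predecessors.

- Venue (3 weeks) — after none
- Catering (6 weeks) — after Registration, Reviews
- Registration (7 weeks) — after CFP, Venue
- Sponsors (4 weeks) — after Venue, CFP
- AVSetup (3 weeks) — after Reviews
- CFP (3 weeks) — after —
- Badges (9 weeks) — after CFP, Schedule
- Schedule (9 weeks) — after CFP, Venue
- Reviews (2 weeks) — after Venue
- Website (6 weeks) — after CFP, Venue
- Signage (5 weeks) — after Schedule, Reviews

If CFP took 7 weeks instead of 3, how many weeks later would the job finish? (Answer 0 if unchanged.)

As given, the longest chain is CFP→Schedule→Badges = 3+9+9 = 21, so the finish is 21 weeks.
Since CFP is critical, the +4 change carries straight to that chain (now 25 weeks).
That remains the longest chain; total 25 weeks.
Change in finish: 25 − 21 = +4 weeks.

4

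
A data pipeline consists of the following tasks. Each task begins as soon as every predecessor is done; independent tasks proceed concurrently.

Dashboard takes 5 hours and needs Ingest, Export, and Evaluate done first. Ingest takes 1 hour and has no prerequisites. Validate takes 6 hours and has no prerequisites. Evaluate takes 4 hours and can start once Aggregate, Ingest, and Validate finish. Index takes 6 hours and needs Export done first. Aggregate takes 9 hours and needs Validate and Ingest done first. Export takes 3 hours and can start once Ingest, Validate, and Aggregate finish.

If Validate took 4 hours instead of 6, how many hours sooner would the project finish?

2

As given, the longest chain is Validate→Aggregate→Evaluate→Dashboard = 6+9+4+5 = 24, so the finish is 24 hours.
Since Validate is critical, the -2 change carries straight to that chain (now 22 hours).
The critical path is still Validate→Aggregate→Evaluate→Dashboard; finish is now 22 hours.
Change in finish: 22 − 24 = -2 hours.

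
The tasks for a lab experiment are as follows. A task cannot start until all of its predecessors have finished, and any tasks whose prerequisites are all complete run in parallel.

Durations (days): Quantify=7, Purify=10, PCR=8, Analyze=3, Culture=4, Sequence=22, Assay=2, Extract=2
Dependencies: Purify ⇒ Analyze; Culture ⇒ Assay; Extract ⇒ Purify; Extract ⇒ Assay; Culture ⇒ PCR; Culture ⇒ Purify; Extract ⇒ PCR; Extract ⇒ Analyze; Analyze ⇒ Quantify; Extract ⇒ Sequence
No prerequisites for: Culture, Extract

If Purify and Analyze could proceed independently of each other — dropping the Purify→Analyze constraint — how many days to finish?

With the dependency in place, Culture→Purify→Analyze→Quantify = 4+10+3+7 = 24 sets the finish at 24 days.
Without Purify→Analyze, Analyze's earliest start moves from 14 to 2.
New critical path: Extract→Sequence = 2+22 = 24 ⇒ 24 days.

24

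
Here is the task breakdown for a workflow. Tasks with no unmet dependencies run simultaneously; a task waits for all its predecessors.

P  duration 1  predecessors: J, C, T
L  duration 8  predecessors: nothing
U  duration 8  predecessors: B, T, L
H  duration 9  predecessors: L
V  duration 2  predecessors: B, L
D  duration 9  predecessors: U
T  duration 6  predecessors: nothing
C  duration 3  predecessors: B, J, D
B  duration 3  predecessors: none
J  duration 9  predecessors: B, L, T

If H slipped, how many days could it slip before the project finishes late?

Critical path: L→U→D→C→P = 8+8+9+3+1 = 29, so the finish is 29 days.
H finishes as early as 17 and must finish by 29.
So H can slip 29 − 17 = 12 days.

12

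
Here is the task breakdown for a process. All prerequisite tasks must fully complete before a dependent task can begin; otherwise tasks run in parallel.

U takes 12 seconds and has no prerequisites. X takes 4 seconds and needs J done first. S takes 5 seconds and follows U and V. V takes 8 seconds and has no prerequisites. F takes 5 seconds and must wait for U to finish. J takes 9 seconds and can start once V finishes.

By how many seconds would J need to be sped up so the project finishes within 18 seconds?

3

Current finish: 21 seconds; target: 18.
J is on every critical path, so each second cut from J cuts the finish by one (this holds down to a finish of 17).
Need 21 − 18 = 3 seconds off J → J becomes 6 seconds, finish becomes 18.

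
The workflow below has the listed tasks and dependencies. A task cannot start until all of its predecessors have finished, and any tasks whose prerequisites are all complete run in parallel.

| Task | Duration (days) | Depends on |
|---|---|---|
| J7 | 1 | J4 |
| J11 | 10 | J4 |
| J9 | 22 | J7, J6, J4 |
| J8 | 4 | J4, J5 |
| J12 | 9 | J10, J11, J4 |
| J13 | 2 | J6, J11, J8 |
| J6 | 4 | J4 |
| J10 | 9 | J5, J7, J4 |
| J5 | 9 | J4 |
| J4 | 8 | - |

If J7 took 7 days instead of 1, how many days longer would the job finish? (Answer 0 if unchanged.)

2

Critical path before the change: J4→J5→J10→J12 = 8+9+9+9 = 35 giving 35 days.
J7 is off the critical path — its longest chain is 31 days, giving 4 of slack.
New critical path: J4→J7→J9 = 8+7+22 = 37 ⇒ 37 days.
Change in finish: 37 − 35 = +2 days.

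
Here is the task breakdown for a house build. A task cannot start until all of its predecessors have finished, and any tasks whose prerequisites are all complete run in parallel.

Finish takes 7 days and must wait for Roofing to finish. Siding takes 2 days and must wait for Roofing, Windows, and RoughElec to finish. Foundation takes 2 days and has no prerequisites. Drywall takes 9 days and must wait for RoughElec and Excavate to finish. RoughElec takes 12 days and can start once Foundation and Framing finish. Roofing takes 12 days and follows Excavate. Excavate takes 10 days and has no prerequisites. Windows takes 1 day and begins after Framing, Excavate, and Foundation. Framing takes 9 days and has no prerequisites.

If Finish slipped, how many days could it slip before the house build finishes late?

1

Framing→RoughElec→Drywall = 9+12+9 = 30 sets the makespan at 30 days.
The longest chain containing Finish totals 29 days.
Float = 30 − 29 = 1.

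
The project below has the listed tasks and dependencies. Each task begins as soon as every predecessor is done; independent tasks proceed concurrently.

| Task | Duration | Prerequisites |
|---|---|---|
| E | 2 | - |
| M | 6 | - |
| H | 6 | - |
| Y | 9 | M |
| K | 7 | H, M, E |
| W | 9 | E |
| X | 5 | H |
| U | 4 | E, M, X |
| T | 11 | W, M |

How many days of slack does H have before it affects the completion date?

7

E→W→T = 2+9+11 = 22 sets the makespan at 22 days.
Longest path through H: 15 days (earliest finish 6, latest finish 13).
Float = 22 − 15 = 7.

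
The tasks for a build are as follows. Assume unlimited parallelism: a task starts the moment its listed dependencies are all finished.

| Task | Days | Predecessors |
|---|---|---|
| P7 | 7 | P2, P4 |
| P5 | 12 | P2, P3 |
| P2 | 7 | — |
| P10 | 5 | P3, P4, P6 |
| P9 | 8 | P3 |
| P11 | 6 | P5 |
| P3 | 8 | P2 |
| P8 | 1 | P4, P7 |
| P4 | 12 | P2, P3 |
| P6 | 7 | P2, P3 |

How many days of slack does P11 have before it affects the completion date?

2

P2→P3→P4→P7→P8 = 7+8+12+7+1 = 35 sets the makespan at 35 days.
Longest path through P11: 33 days (earliest finish 33, latest finish 35).
So P11 can slip 35 − 33 = 2 days.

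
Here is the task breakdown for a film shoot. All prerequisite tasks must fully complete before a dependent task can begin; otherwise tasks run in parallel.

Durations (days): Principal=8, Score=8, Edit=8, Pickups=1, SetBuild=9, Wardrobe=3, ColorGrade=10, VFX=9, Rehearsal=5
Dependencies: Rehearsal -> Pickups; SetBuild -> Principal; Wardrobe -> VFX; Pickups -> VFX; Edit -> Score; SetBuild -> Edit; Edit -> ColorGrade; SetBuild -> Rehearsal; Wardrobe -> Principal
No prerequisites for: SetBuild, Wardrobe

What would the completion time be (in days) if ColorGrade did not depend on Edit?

25

Before: longest chain SetBuild→Edit→ColorGrade = 9+8+10 = 27, finish 27.
Without Edit→ColorGrade, ColorGrade's earliest start moves from 17 to 0.
New critical path: SetBuild→Edit→Score = 9+8+8 = 25 ⇒ 25 days.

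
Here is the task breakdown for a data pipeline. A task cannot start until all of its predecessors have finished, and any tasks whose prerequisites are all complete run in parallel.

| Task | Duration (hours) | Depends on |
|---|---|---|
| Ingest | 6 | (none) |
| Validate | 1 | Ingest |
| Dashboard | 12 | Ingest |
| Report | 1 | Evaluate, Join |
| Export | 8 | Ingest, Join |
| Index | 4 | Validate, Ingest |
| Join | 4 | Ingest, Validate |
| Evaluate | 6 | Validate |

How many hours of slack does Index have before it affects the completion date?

Critical path: Ingest→Validate→Join→Export = 6+1+4+8 = 19, so the finish is 19 hours.
Index finishes as early as 11 and must finish by 19.
Float = 19 − 11 = 8.

8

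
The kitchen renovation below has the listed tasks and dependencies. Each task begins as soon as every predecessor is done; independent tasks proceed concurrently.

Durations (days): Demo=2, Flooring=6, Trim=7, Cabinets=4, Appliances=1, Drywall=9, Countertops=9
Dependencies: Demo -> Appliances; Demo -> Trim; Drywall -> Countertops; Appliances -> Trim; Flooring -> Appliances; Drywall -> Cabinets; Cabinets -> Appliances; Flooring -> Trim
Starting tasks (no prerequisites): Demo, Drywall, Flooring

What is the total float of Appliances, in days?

The longest chain is Drywall→Cabinets→Appliances→Trim = 9+4+1+7 = 21; overall finish 21 days.
Appliances finishes as early as 14 and must finish by 14.
Slack of Appliances = 13 − 13 = 0 days.

0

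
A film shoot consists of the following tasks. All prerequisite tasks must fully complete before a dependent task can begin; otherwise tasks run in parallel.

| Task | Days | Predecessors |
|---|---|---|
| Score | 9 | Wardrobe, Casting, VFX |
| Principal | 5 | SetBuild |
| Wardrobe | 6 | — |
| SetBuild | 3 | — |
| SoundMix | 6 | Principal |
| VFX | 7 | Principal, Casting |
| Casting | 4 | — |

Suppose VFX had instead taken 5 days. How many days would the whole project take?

22

Critical path before the change: SetBuild→Principal→VFX→Score = 3+5+7+9 = 24 giving 24 days.
VFX is on the critical path; changing it to 5 makes that path 22 days.
That remains the longest chain; total 22 days.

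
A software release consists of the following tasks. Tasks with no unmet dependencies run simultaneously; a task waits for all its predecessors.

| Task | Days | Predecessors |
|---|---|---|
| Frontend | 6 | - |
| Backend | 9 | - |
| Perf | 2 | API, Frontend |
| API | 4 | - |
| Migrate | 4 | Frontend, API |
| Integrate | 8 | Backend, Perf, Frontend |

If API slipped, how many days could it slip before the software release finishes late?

Backend→Integrate = 9+8 = 17 sets the makespan at 17 days.
The longest chain containing API totals 14 days.
Float = 17 − 14 = 3.

3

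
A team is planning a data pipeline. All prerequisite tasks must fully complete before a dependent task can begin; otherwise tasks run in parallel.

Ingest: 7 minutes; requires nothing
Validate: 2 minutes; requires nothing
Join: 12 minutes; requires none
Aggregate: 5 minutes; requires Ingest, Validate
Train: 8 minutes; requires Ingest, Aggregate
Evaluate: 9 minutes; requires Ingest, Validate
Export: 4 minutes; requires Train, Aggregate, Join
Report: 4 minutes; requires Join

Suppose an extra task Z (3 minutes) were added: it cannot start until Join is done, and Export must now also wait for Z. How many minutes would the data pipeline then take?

24

Originally the data pipeline takes 24 minutes.
With Z inserted, Export now waits for max(Train, Aggregate, Join, Z).
New critical path: Ingest→Aggregate→Train→Export = 7+5+8+4 = 24 ⇒ 24 minutes.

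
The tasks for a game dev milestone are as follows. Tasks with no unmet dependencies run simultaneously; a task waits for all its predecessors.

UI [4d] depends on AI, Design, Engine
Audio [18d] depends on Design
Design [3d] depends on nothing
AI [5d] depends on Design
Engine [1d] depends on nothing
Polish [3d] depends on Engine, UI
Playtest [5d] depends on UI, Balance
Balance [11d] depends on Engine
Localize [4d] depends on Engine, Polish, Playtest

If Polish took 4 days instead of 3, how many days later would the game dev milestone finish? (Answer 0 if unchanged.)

The binding path is Design→Audio = 3+18 = 21; finish at 21 days.
The longest path through Polish is only 19 days, so Polish has float 2.
That remains the longest chain; total 21 days.
Change in finish: 21 − 21 = +0 days.

0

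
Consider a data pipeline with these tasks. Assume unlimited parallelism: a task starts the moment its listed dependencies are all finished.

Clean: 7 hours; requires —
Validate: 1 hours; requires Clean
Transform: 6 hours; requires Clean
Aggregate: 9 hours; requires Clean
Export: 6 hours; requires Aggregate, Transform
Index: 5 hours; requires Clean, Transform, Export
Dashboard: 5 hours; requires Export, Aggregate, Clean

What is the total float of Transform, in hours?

3

Clean→Aggregate→Export→Index = 7+9+6+5 = 27 sets the makespan at 27 hours.
The longest chain containing Transform totals 24 hours.
So Transform can slip 16 − 13 = 3 hours.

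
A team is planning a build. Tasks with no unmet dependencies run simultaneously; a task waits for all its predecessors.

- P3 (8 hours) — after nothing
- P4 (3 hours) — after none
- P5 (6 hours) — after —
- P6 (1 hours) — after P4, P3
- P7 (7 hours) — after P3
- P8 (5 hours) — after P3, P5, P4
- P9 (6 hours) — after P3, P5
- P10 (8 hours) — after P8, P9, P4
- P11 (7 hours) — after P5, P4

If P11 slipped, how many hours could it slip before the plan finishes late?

The longest chain is P3→P9→P10 = 8+6+8 = 22; overall finish 22 hours.
The longest chain containing P11 totals 13 hours.
Float = 22 − 13 = 9.

9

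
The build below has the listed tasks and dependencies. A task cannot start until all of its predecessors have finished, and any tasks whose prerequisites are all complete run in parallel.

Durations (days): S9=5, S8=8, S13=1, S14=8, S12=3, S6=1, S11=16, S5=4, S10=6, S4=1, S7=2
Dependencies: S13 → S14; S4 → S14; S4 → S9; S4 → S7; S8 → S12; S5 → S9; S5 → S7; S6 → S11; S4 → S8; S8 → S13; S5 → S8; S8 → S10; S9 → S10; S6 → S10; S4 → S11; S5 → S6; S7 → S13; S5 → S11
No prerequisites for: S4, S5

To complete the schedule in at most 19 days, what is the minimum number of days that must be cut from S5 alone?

Current finish: 21 days; target: 19.
S5 is on every critical path, so each day cut from S5 cuts the finish by one (this holds down to a finish of 18).
Need 21 − 19 = 2 days off S5 → S5 becomes 2 days, finish becomes 19.

2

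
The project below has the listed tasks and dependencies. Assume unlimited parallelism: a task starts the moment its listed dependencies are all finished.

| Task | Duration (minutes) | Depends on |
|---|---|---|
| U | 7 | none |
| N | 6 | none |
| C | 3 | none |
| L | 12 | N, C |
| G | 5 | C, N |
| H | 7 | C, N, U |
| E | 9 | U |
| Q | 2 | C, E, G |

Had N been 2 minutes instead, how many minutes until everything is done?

18

Baseline: N→L = 6+12 = 18 → 18 minutes.
N is on the critical path; changing it to 2 makes that path 14 minutes.
New critical path: U→E→Q = 7+9+2 = 18 ⇒ 18 minutes.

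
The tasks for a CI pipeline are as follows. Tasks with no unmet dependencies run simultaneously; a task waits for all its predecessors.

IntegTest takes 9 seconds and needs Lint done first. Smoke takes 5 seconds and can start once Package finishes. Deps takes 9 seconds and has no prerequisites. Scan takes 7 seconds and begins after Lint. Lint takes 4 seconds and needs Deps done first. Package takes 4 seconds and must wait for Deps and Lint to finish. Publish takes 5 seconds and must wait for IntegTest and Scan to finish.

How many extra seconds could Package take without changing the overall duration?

5

The longest chain is Deps→Lint→IntegTest→Publish = 9+4+9+5 = 27; overall finish 27 seconds.
Package finishes as early as 17 and must finish by 22.
Slack of Package = 18 − 13 = 5 seconds.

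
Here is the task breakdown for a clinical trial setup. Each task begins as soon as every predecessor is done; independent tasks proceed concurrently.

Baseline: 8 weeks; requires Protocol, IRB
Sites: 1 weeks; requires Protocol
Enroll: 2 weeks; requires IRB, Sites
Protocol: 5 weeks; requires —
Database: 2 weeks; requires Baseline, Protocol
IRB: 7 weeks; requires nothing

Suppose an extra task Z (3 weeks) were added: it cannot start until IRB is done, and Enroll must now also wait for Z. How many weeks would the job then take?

17

Originally the job takes 17 weeks.
With Z inserted, Enroll now waits for max(IRB, Sites, Z).
New critical path: IRB→Baseline→Database = 7+8+2 = 17 ⇒ 17 weeks.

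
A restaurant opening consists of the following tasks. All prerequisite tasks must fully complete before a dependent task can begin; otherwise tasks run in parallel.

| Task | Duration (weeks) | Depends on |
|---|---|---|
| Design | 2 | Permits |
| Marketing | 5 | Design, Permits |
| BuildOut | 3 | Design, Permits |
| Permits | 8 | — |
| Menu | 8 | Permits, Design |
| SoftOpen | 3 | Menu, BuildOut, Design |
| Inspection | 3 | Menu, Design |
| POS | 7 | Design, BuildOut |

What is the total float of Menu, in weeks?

Critical path: Permits→Design→Menu→SoftOpen = 8+2+8+3 = 21, so the finish is 21 weeks.
Longest path through Menu: 21 weeks (earliest finish 18, latest finish 18).
Float = 21 − 21 = 0.

0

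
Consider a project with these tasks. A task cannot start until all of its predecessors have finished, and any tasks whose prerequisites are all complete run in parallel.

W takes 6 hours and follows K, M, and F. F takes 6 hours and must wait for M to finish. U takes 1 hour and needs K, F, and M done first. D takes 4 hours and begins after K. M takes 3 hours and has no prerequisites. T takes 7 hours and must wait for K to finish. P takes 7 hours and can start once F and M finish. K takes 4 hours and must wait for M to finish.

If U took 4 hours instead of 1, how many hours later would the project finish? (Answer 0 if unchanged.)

As given, the longest chain is M→F→P = 3+6+7 = 16, so the finish is 16 hours.
U has 6 hours of float (longest path through it is 10).
No other chain overtakes it, so the finish is 16 hours.
Change in finish: 16 − 16 = +0 hours.

0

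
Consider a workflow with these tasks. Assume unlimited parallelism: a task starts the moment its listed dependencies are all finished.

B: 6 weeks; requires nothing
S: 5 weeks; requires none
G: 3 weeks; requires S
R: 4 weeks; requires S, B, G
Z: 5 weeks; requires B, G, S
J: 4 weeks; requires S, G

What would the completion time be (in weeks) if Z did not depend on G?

12

With the dependency in place, S→G→Z = 5+3+5 = 13 sets the finish at 13 weeks.
Without G→Z, Z's earliest start moves from 8 to 6.
The longest chain is now S→G→R = 5+3+4 = 12, so the schedule takes 12 weeks.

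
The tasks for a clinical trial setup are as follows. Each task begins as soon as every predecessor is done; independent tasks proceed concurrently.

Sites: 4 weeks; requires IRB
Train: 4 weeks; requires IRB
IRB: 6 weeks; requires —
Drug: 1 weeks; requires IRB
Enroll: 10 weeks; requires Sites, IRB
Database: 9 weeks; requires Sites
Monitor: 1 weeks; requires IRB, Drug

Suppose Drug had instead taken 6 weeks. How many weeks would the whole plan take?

Actual critical path: IRB→Sites→Enroll = 6+4+10 = 20 ⇒ 20 weeks.
The longest path through Drug is only 8 weeks, so Drug has float 12.
No other chain overtakes it, so the finish is 20 weeks.

20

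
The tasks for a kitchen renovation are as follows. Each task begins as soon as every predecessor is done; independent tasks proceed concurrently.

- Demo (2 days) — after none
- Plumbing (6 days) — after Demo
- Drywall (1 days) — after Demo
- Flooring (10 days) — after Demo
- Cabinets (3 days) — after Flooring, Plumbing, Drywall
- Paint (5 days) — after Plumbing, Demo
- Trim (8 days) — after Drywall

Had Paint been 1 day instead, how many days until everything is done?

The binding path is Demo→Flooring→Cabinets = 2+10+3 = 15; finish at 15 days.
Paint is off the critical path — its longest chain is 13 days, giving 2 of slack.
That remains the longest chain; total 15 days.

15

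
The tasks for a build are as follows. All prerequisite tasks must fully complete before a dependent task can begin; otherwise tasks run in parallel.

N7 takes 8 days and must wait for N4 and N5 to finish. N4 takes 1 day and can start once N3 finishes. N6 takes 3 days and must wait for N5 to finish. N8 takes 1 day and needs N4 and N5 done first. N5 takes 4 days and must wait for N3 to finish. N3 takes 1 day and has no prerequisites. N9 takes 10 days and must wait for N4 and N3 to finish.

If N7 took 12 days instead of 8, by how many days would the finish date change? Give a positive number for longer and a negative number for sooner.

4

As given, the longest chain is N3→N5→N7 = 1+4+8 = 13, so the finish is 13 days.
N7 lies on that path, so at 12 days the path becomes 17 days.
That remains the longest chain; total 17 days.
Change in finish: 17 − 13 = +4 days.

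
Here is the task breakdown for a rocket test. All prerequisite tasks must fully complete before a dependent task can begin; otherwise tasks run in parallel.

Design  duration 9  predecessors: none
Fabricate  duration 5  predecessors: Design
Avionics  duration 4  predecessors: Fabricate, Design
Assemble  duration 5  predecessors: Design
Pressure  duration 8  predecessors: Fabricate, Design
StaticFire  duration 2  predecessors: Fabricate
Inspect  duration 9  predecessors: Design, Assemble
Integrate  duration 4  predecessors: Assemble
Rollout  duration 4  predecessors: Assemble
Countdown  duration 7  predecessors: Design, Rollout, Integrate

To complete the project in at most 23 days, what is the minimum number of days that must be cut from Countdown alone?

Current finish: 25 days; target: 23.
Countdown is on every critical path, so each day cut from Countdown cuts the finish by one (this holds down to a finish of 23).
Need 25 − 23 = 2 days off Countdown → Countdown becomes 5 days, finish becomes 23.

2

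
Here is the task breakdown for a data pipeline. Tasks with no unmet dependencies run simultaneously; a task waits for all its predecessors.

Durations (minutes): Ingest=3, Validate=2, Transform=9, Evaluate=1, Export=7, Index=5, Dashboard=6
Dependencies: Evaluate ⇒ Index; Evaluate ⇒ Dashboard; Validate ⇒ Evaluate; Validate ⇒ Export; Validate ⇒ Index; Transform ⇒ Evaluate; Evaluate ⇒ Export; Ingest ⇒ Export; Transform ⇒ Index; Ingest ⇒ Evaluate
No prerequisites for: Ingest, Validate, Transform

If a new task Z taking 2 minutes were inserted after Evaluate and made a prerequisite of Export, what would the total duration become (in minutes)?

19

Originally the plan takes 17 minutes.
With Z inserted, Export now waits for max(Validate, Ingest, Evaluate, Z).
New critical path: Transform→Evaluate→Z→Export = 9+1+2+7 = 19 ⇒ 19 minutes.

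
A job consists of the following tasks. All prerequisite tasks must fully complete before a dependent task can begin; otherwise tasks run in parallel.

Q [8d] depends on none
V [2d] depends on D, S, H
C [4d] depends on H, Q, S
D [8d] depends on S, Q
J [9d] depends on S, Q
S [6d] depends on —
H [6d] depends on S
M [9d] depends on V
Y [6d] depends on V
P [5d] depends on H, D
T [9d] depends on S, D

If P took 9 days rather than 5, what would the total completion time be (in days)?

As given, the longest chain is Q→D→V→M = 8+8+2+9 = 27, so the finish is 27 days.
P is off the critical path — its longest chain is 21 days, giving 6 of slack.
That remains the longest chain; total 27 days.

27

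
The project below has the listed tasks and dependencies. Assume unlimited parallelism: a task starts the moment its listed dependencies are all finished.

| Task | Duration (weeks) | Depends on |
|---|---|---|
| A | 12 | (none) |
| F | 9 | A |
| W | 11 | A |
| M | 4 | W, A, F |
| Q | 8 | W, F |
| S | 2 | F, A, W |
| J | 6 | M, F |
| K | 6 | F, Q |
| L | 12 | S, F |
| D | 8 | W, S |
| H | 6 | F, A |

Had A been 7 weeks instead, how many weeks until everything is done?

32

Baseline: A→W→Q→K = 12+11+8+6 = 37 → 37 weeks.
Since A is critical, the -5 change carries straight to that chain (now 32 weeks).
No other chain overtakes it, so the finish is 32 weeks.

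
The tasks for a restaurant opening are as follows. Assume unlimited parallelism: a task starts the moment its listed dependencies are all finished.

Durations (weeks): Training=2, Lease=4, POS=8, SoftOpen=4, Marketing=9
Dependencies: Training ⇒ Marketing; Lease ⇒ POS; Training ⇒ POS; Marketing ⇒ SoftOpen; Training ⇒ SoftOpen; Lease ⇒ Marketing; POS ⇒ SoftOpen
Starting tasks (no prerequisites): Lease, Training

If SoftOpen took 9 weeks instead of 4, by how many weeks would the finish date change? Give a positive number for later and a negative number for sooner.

5

Actual critical path: Lease→Marketing→SoftOpen = 4+9+4 = 17 ⇒ 17 weeks.
SoftOpen lies on that path, so at 9 weeks the path becomes 22 weeks.
No other chain overtakes it, so the finish is 22 weeks.
Change in finish: 22 − 17 = +5 weeks.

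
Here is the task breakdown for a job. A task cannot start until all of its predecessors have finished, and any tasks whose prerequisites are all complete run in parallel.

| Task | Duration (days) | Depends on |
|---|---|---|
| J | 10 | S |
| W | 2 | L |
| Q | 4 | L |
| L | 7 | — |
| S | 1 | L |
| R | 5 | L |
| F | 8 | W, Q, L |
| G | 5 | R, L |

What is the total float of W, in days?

The longest chain is L→Q→F = 7+4+8 = 19; overall finish 19 days.
The longest chain containing W totals 17 days.
So W can slip 11 − 9 = 2 days.

2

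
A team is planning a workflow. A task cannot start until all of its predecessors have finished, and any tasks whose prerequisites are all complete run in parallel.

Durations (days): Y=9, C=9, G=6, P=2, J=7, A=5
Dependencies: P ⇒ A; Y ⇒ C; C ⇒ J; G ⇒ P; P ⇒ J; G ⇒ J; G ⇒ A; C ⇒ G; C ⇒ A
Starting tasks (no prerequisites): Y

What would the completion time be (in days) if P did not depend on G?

With the dependency in place, Y→C→G→P→J = 9+9+6+2+7 = 33 sets the finish at 33 days.
Without G→P, P's earliest start moves from 24 to 0.
New critical path: Y→C→G→J = 9+9+6+7 = 31 ⇒ 31 days.

31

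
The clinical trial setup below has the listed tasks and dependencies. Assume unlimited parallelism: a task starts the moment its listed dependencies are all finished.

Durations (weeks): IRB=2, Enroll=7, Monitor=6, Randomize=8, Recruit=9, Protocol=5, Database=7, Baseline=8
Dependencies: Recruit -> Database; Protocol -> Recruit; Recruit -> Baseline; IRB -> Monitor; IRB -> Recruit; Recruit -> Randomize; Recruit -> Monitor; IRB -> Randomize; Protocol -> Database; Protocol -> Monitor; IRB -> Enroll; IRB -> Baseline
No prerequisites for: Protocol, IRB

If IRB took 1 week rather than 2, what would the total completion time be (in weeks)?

22

The binding path is Protocol→Recruit→Randomize = 5+9+8 = 22; finish at 22 weeks.
IRB has 3 weeks of float (longest path through it is 19).
That remains the longest chain; total 22 weeks.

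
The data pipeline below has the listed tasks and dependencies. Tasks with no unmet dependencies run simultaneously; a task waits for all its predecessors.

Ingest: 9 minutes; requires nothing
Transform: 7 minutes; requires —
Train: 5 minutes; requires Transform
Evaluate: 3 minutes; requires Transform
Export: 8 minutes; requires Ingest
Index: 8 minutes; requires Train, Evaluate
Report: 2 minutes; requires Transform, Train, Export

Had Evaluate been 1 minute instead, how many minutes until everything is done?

20

Baseline: Transform→Train→Index = 7+5+8 = 20 → 20 minutes.
The longest path through Evaluate is only 18 minutes, so Evaluate has float 2.
No other chain overtakes it, so the finish is 20 minutes.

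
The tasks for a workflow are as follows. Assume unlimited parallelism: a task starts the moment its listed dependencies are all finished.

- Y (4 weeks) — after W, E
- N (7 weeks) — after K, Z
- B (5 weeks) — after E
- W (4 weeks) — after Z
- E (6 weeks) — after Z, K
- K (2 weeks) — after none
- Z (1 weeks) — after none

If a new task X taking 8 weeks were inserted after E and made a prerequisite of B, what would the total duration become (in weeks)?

Originally the job takes 13 weeks.
With X inserted, B now waits for max(E, X).
New critical path: K→E→X→B = 2+6+8+5 = 21 ⇒ 21 weeks.

21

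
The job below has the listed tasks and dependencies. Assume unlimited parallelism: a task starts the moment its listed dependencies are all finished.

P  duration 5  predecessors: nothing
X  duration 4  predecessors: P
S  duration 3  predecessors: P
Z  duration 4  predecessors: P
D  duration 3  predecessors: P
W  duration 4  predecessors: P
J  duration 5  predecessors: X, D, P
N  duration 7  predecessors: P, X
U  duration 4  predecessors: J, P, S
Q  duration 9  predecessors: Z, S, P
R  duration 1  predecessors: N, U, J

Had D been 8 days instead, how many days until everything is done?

23

Baseline: P→X→J→U→R = 5+4+5+4+1 = 19 → 19 days.
D has 1 day of float (longest path through it is 18).
New critical path: P→D→J→U→R = 5+8+5+4+1 = 23 ⇒ 23 days.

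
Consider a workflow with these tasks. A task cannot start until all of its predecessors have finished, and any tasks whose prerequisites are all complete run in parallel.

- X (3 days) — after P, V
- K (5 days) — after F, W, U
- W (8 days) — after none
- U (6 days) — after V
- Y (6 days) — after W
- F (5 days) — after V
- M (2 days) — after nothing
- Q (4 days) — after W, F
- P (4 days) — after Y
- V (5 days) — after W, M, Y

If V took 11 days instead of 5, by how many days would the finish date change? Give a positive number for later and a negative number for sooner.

Actual critical path: W→Y→V→U→K = 8+6+5+6+5 = 30 ⇒ 30 days.
V is on the critical path; changing it to 11 makes that path 36 days.
No other chain overtakes it, so the finish is 36 days.
Change in finish: 36 − 30 = +6 days.

6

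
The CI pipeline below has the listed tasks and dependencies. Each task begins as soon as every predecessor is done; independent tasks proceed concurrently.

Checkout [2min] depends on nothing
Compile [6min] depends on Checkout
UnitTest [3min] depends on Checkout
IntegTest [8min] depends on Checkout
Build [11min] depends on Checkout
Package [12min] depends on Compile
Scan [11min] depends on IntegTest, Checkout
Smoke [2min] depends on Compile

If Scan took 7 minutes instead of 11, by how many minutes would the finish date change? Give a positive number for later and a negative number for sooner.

The binding path is Checkout→IntegTest→Scan = 2+8+11 = 21; finish at 21 minutes.
Scan is on the critical path; changing it to 7 makes that path 17 minutes.
The binding chain switches to Checkout→Compile→Package = 2+6+12 = 20; finish 20 minutes.
Change in finish: 20 − 21 = -1 minutes.

-1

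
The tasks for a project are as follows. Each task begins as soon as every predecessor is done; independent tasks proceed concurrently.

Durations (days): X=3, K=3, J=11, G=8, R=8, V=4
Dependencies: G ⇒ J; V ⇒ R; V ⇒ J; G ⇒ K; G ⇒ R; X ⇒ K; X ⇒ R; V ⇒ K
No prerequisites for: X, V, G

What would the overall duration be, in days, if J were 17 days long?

25

Baseline: G→J = 8+11 = 19 → 19 days.
Since J is critical, the +6 change carries straight to that chain (now 25 days).
No other chain overtakes it, so the finish is 25 days.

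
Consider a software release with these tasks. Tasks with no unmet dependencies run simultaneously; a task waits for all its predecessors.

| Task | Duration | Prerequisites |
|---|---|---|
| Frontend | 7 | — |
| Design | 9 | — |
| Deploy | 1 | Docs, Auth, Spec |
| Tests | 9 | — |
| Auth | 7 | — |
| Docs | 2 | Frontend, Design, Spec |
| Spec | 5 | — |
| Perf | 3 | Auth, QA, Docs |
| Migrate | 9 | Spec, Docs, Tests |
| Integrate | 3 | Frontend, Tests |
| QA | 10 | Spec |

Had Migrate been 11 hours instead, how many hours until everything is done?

The binding path is Design→Docs→Migrate = 9+2+9 = 20; finish at 20 hours.
Since Migrate is critical, the +2 change carries straight to that chain (now 22 hours).
No other chain overtakes it, so the finish is 22 hours.

22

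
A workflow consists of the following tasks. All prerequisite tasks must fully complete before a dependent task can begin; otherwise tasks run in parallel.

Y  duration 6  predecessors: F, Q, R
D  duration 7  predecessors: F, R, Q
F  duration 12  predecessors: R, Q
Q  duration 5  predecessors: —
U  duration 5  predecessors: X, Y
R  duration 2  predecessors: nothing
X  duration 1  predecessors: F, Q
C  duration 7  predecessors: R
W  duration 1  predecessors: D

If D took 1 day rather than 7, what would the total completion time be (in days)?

Baseline: Q→F→Y→U = 5+12+6+5 = 28 → 28 days.
D is off the critical path — its longest chain is 25 days, giving 3 of slack.
No other chain overtakes it, so the finish is 28 days.

28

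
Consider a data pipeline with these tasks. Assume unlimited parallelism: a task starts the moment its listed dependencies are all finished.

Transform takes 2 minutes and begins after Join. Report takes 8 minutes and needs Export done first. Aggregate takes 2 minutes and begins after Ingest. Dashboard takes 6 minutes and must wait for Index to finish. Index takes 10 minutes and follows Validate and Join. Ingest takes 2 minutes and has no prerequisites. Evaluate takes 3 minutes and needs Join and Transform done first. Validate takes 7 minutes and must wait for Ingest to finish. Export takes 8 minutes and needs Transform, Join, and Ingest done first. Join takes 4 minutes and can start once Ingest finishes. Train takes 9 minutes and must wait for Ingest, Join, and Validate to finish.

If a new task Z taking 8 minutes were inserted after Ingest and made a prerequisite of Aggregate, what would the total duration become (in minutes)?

25

Originally the job takes 25 minutes.
With Z inserted, Aggregate now waits for max(Ingest, Z).
New critical path: Ingest→Validate→Index→Dashboard = 2+7+10+6 = 25 ⇒ 25 minutes.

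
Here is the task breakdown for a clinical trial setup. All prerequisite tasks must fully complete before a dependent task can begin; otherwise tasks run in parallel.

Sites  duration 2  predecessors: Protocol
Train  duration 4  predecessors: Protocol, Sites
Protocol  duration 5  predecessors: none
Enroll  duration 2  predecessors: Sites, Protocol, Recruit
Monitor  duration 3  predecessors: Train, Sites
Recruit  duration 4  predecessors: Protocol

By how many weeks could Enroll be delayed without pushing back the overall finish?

3

Protocol→Sites→Train→Monitor = 5+2+4+3 = 14 sets the makespan at 14 weeks.
Enroll finishes as early as 11 and must finish by 14.
Float = 14 − 11 = 3.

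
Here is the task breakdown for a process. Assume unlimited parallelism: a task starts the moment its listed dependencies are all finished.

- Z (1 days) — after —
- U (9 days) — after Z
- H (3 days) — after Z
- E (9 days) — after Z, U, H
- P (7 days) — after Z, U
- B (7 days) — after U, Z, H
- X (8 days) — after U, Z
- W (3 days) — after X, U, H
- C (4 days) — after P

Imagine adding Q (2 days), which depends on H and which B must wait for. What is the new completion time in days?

21

Originally the project takes 21 days.
With Q inserted, B now waits for max(U, Z, H, Q).
New critical path: Z→U→P→C = 1+9+7+4 = 21 ⇒ 21 days.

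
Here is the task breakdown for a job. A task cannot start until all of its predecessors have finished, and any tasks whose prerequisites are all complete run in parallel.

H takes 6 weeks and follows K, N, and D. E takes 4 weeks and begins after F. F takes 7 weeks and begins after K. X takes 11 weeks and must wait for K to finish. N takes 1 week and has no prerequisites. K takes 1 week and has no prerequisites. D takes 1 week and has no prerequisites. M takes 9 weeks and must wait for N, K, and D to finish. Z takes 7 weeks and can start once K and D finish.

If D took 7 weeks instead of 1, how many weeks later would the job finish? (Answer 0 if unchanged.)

The binding path is K→F→E = 1+7+4 = 12; finish at 12 weeks.
D has 2 weeks of float (longest path through it is 10).
Now D→M = 7+9 = 16 is longest, so the finish becomes 16 weeks.
Change in finish: 16 − 12 = +4 weeks.

4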